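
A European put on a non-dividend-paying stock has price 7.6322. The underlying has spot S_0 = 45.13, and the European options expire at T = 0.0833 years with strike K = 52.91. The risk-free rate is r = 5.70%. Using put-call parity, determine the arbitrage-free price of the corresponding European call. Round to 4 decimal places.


Put-call parity: C - P = S_0 * exp(-qT) - K * exp(-rT).
S_0 * exp(-qT) = 45.1300 * 1.00000000 = 45.13000000
K * exp(-rT) = 52.9100 * 0.99526315 = 52.65937350
C = P + S*exp(-qT) - K*exp(-rT)
C = 7.6322 + 45.13000000 - 52.65937350 = 0.1028

Answer: Call price = 0.1028


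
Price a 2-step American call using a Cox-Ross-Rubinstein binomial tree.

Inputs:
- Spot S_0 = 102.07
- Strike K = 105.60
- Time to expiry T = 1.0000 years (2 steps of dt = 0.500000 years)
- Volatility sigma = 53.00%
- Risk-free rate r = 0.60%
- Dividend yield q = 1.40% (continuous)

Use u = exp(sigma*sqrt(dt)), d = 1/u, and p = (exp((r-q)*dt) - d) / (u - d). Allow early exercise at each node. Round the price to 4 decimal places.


Answer: Price = V(0,0) = 17.7478

Derivation:
dt = T/N = 0.500000
u = exp(sigma*sqrt(dt)) = 1.454652; d = 1/u = 0.687450
p = (exp((r-q)*dt) - d) / (u - d) = 0.402186
Discount per step: exp(-r*dt) = 0.997004
Stock lattice S(k, i) with i counting down-moves:
  k=0: S(0,0) = 102.0700
  k=1: S(1,0) = 148.4763; S(1,1) = 70.1680
  k=2: S(2,0) = 215.9813; S(2,1) = 102.0700; S(2,2) = 48.2370
Terminal payoffs V(N, i) = max(S_T - K, 0):
  V(2,0) = 110.381345; V(2,1) = 0.000000; V(2,2) = 0.000000
Backward induction: V(k, i) = exp(-r*dt) * [p * V(k+1, i) + (1-p) * V(k+1, i+1)]; then take max(V_cont, immediate exercise) for American.
  V(1,0) = exp(-r*dt) * [p*110.381345 + (1-p)*0.000000] = 44.260895; exercise = 42.876314; V(1,0) = max -> 44.260895
  V(1,1) = exp(-r*dt) * [p*0.000000 + (1-p)*0.000000] = 0.000000; exercise = 0.000000; V(1,1) = max -> 0.000000
  V(0,0) = exp(-r*dt) * [p*44.260895 + (1-p)*0.000000] = 17.747807; exercise = 0.000000; V(0,0) = max -> 17.747807


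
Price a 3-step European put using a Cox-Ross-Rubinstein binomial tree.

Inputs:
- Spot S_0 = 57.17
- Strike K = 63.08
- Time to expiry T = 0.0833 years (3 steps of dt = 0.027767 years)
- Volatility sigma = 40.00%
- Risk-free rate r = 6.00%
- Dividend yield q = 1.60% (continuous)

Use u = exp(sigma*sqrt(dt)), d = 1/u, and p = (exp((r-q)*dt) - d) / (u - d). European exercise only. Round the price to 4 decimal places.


dt = T/N = 0.027767
u = exp(sigma*sqrt(dt)) = 1.068925; d = 1/u = 0.935519
p = (exp((r-q)*dt) - d) / (u - d) = 0.492506
Discount per step: exp(-r*dt) = 0.998335
Stock lattice S(k, i) with i counting down-moves:
  k=0: S(0,0) = 57.1700
  k=1: S(1,0) = 61.1104; S(1,1) = 53.4836
  k=2: S(2,0) = 65.3225; S(2,1) = 57.1700; S(2,2) = 50.0350
  k=3: S(3,0) = 69.8248; S(3,1) = 61.1104; S(3,2) = 53.4836; S(3,3) = 46.8087
Terminal payoffs V(N, i) = max(K - S_T, 0):
  V(3,0) = 0.000000; V(3,1) = 1.969566; V(3,2) = 9.596352; V(3,3) = 16.271290
Backward induction: V(k, i) = exp(-r*dt) * [p * V(k+1, i) + (1-p) * V(k+1, i+1)].
  V(2,0) = exp(-r*dt) * [p*0.000000 + (1-p)*1.969566] = 0.997878
  V(2,1) = exp(-r*dt) * [p*1.969566 + (1-p)*9.596352] = 5.830389
  V(2,2) = exp(-r*dt) * [p*9.596352 + (1-p)*16.271290] = 12.962227
  V(1,0) = exp(-r*dt) * [p*0.997878 + (1-p)*5.830389] = 3.444603
  V(1,1) = exp(-r*dt) * [p*5.830389 + (1-p)*12.962227] = 9.434021
  V(0,0) = exp(-r*dt) * [p*3.444603 + (1-p)*9.434021] = 6.473400

Answer: Price = V(0,0) = 6.4734


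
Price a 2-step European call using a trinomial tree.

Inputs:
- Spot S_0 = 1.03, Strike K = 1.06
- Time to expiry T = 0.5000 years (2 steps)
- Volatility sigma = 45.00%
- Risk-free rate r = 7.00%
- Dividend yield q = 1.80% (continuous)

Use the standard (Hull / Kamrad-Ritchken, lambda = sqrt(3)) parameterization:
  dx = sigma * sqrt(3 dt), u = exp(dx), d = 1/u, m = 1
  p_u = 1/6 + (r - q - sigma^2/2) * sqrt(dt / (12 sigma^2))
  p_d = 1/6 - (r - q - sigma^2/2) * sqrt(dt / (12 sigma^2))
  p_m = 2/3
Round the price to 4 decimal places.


Answer: Price = V(0,0) = 0.1156

Derivation:
dt = T/N = 0.250000; dx = sigma*sqrt(3*dt) = 0.389711
u = exp(dx) = 1.476555; d = 1/u = 0.677252
p_u = 0.150870, p_m = 0.666667, p_d = 0.182464
Discount per step: exp(-r*dt) = 0.982652
Stock lattice S(k, j) with j the centered position index:
  k=0: S(0,+0) = 1.0300
  k=1: S(1,-1) = 0.6976; S(1,+0) = 1.0300; S(1,+1) = 1.5209
  k=2: S(2,-2) = 0.4724; S(2,-1) = 0.6976; S(2,+0) = 1.0300; S(2,+1) = 1.5209; S(2,+2) = 2.2456
Terminal payoffs V(N, j) = max(S_T - K, 0):
  V(2,-2) = 0.000000; V(2,-1) = 0.000000; V(2,+0) = 0.000000; V(2,+1) = 0.460851; V(2,+2) = 1.185620
Backward induction: V(k, j) = exp(-r*dt) * [p_u * V(k+1, j+1) + p_m * V(k+1, j) + p_d * V(k+1, j-1)]
  V(1,-1) = exp(-r*dt) * [p_u*0.000000 + p_m*0.000000 + p_d*0.000000] = 0.000000
  V(1,+0) = exp(-r*dt) * [p_u*0.460851 + p_m*0.000000 + p_d*0.000000] = 0.068322
  V(1,+1) = exp(-r*dt) * [p_u*1.185620 + p_m*0.460851 + p_d*0.000000] = 0.477675
  V(0,+0) = exp(-r*dt) * [p_u*0.477675 + p_m*0.068322 + p_d*0.000000] = 0.115575


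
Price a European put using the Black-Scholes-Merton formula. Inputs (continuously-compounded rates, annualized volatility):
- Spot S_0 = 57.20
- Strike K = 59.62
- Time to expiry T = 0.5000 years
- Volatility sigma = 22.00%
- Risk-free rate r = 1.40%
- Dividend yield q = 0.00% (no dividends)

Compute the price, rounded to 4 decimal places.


d1 = (ln(S/K) + (r - q + 0.5*sigma^2) * T) / (sigma * sqrt(T)) = -0.14358889
d2 = d1 - sigma * sqrt(T) = -0.29915239
exp(-rT) = 0.99302444; exp(-qT) = 1.00000000
P = K * exp(-rT) * N(-d2) - S_0 * exp(-qT) * N(-d1)
N(-d1) = 0.55708744; N(-d2) = 0.61758811
P = 59.6200 * 0.99302444 * 0.61758811 - 57.2000 * 1.00000000 * 0.55708744 = 4.6984

Answer: Price = 4.6984


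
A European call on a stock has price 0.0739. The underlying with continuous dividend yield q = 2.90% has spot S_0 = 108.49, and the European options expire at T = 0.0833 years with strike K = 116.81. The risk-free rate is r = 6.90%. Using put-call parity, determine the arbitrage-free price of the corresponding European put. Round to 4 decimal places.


Answer: Put price = 7.9862

Derivation:
Put-call parity: C - P = S_0 * exp(-qT) - K * exp(-rT).
S_0 * exp(-qT) = 108.4900 * 0.99758722 = 108.22823700
K * exp(-rT) = 116.8100 * 0.99426879 = 116.14053694
P = C - S*exp(-qT) + K*exp(-rT)
P = 0.0739 - 108.22823700 + 116.14053694 = 7.9862


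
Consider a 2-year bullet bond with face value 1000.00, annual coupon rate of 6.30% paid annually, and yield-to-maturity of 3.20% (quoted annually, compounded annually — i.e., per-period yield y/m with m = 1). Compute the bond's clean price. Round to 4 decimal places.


Coupon per period c = face * coupon_rate / m = 63.000000
Periods per year m = 1; per-period yield y/m = 0.032000
Number of cashflows N = 2
Cashflows (t years, CF_t, discount factor 1/(1+y/m)^(m*t), PV):
  t = 1.0000: CF_t = 63.000000, DF = 0.968992, PV = 61.046512
  t = 2.0000: CF_t = 1063.000000, DF = 0.938946, PV = 998.099573
Price P = sum_t PV_t = 1059.146085

Answer: Price = 1059.1461


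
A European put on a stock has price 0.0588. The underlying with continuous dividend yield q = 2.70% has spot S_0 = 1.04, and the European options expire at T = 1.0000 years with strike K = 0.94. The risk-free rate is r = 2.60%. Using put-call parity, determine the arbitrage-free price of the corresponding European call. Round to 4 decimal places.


Put-call parity: C - P = S_0 * exp(-qT) - K * exp(-rT).
S_0 * exp(-qT) = 1.0400 * 0.97336124 = 1.01229569
K * exp(-rT) = 0.9400 * 0.97433509 = 0.91587498
C = P + S*exp(-qT) - K*exp(-rT)
C = 0.0588 + 1.01229569 - 0.91587498 = 0.1552

Answer: Call price = 0.1552


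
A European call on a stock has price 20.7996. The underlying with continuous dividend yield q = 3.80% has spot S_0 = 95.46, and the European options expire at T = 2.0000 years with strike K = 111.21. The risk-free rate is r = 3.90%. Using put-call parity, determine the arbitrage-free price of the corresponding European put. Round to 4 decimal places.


Answer: Put price = 35.1910

Derivation:
Put-call parity: C - P = S_0 * exp(-qT) - K * exp(-rT).
S_0 * exp(-qT) = 95.4600 * 0.92681621 = 88.47387508
K * exp(-rT) = 111.2100 * 0.92496443 = 102.86529388
P = C - S*exp(-qT) + K*exp(-rT)
P = 20.7996 - 88.47387508 + 102.86529388 = 35.1910


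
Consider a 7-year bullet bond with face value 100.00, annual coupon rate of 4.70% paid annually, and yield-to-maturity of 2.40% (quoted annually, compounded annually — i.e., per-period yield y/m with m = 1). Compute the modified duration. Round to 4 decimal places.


Coupon per period c = face * coupon_rate / m = 4.700000
Periods per year m = 1; per-period yield y/m = 0.024000
Number of cashflows N = 7
Cashflows (t years, CF_t, discount factor 1/(1+y/m)^(m*t), PV):
  t = 1.0000: CF_t = 4.700000, DF = 0.976562, PV = 4.589844
  t = 2.0000: CF_t = 4.700000, DF = 0.953674, PV = 4.482269
  t = 3.0000: CF_t = 4.700000, DF = 0.931323, PV = 4.377216
  t = 4.0000: CF_t = 4.700000, DF = 0.909495, PV = 4.274625
  t = 5.0000: CF_t = 4.700000, DF = 0.888178, PV = 4.174439
  t = 6.0000: CF_t = 4.700000, DF = 0.867362, PV = 4.076600
  t = 7.0000: CF_t = 104.700000, DF = 0.847033, PV = 88.684350
Price P = sum_t PV_t = 114.659343
First compute Macaulay numerator sum_t t * PV_t:
  t * PV_t at t = 1.0000: 4.589844
  t * PV_t at t = 2.0000: 8.964539
  t * PV_t at t = 3.0000: 13.131648
  t * PV_t at t = 4.0000: 17.098500
  t * PV_t at t = 5.0000: 20.872193
  t * PV_t at t = 6.0000: 24.459601
  t * PV_t at t = 7.0000: 620.790447
Macaulay duration D = 709.906772 / 114.659343 = 6.191443
Modified duration = D / (1 + y/m) = 6.191443 / (1 + 0.024000) = 6.046331

Answer: Modified duration = 6.0463


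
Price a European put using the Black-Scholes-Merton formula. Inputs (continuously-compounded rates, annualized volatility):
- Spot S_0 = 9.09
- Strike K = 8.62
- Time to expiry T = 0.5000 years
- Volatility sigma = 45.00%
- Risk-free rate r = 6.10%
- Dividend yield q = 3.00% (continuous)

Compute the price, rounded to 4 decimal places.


Answer: Price = 0.8227

Derivation:
d1 = (ln(S/K) + (r - q + 0.5*sigma^2) * T) / (sigma * sqrt(T)) = 0.37465604
d2 = d1 - sigma * sqrt(T) = 0.05645799
exp(-rT) = 0.96996043; exp(-qT) = 0.98511194
P = K * exp(-rT) * N(-d2) - S_0 * exp(-qT) * N(-d1)
N(-d1) = 0.35395814; N(-d2) = 0.47748848
P = 8.6200 * 0.96996043 * 0.47748848 - 9.0900 * 0.98511194 * 0.35395814 = 0.8227


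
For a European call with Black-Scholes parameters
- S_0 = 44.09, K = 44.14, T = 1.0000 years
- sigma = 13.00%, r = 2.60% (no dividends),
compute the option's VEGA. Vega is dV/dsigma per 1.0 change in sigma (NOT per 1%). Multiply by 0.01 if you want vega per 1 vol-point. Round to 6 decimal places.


Answer: Vega = 17.021110

Derivation:
d1 = 0.2562815272; d2 = 0.1262815272
phi(d1) = 0.3860537603; exp(-qT) = 1.0000000000; exp(-rT) = 0.9743350896
Vega = S * exp(-qT) * phi(d1) * sqrt(T) = 44.0900 * 1.0000000000 * 0.3860537603 * 1.0000000000 = 17.021110


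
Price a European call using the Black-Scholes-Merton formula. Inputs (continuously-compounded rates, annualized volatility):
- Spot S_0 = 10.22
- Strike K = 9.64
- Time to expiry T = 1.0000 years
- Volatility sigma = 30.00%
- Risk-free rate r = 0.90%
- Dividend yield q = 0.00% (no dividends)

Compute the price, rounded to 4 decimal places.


Answer: Price = 1.5415

Derivation:
d1 = (ln(S/K) + (r - q + 0.5*sigma^2) * T) / (sigma * sqrt(T)) = 0.37475159
d2 = d1 - sigma * sqrt(T) = 0.07475159
exp(-rT) = 0.99104038; exp(-qT) = 1.00000000
C = S_0 * exp(-qT) * N(d1) - K * exp(-rT) * N(d2)
N(d1) = 0.64607739; N(d2) = 0.52979382
C = 10.2200 * 1.00000000 * 0.64607739 - 9.6400 * 0.99104038 * 0.52979382 = 1.5415


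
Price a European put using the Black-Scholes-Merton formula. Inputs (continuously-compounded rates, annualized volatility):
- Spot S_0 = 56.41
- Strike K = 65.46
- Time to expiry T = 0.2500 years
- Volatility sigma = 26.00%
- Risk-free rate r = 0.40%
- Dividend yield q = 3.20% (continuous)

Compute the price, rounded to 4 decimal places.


d1 = (ln(S/K) + (r - q + 0.5*sigma^2) * T) / (sigma * sqrt(T)) = -1.13340632
d2 = d1 - sigma * sqrt(T) = -1.26340632
exp(-rT) = 0.99900050; exp(-qT) = 0.99203191
P = K * exp(-rT) * N(-d2) - S_0 * exp(-qT) * N(-d1)
N(-d1) = 0.87147817; N(-d2) = 0.89677840
P = 65.4600 * 0.99900050 * 0.89677840 - 56.4100 * 0.99203191 * 0.87147817 = 9.8761

Answer: Price = 9.8761


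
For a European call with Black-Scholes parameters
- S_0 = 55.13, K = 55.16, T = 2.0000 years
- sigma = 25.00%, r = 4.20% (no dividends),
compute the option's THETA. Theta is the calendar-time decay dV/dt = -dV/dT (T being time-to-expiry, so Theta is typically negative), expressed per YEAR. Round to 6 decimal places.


Answer: Theta = -2.900566

Derivation:
d1 = 0.4128258519; d2 = 0.0592724613
phi(d1) = 0.3663554928; exp(-qT) = 1.0000000000; exp(-rT) = 0.9194312561
Theta = -S*exp(-qT)*phi(d1)*sigma/(2*sqrt(T)) - r*K*exp(-rT)*N(d2) + q*S*exp(-qT)*N(d1)
N(d1) = 0.6601328953; N(d2) = 0.5236324524; sqrt(T) = 1.4142135624
Term 1 = -55.1300 * 1.0000000000 * 0.3663554928 * 0.2500 / (2 * 1.4142135624) = -1.7851952187
Term 2 = -0.0420 * 55.1600 * 0.9194312561 * 0.5236324524 = -1.1153710443
Term 3 = 0 (no dividend yield, q = 0)
Theta = -1.7851952187 + (-1.1153710443) + (0.0000000000) = -2.900566


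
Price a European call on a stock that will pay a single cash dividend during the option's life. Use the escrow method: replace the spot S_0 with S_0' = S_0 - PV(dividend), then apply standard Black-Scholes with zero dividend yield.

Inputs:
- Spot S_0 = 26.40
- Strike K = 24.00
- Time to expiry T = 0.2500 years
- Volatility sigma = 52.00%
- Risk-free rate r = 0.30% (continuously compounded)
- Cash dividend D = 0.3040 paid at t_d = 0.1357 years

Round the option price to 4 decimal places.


PV(D) = D * exp(-r * t_d) = 0.3040 * 0.99959298 = 0.30387627
S_0' = S_0 - PV(D) = 26.4000 - 0.30387627 = 26.09612373
d1 = (ln(S_0'/K) + (r + sigma^2/2)*T) / (sigma*sqrt(T)) = 0.45493445
d2 = d1 - sigma*sqrt(T) = 0.19493445
exp(-rT) = 0.99925028
N(d1) = 0.67542180; N(d2) = 0.57727787
C = S_0' * N(d1) - K * exp(-rT) * N(d2) = 26.09612373 * 0.67542180 - 24.0000 * 0.99925028 * 0.57727787 = 3.7816

Answer: Price = 3.7816


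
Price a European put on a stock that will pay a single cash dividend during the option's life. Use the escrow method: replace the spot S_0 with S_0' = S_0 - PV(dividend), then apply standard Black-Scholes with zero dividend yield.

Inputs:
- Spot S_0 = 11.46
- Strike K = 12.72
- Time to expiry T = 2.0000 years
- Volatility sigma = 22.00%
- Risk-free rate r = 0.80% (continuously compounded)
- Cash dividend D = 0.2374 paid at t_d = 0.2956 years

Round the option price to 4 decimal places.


PV(D) = D * exp(-r * t_d) = 0.2374 * 0.99763799 = 0.23683926
S_0' = S_0 - PV(D) = 11.4600 - 0.23683926 = 11.22316074
d1 = (ln(S_0'/K) + (r + sigma^2/2)*T) / (sigma*sqrt(T)) = -0.19540572
d2 = d1 - sigma*sqrt(T) = -0.50653270
exp(-rT) = 0.98412732
N(-d1) = 0.57746233; N(-d2) = 0.69375863
P = K * exp(-rT) * N(-d2) - S_0' * N(-d1) = 12.7200 * 0.98412732 * 0.69375863 - 11.22316074 * 0.57746233 = 2.2036

Answer: Price = 2.2036


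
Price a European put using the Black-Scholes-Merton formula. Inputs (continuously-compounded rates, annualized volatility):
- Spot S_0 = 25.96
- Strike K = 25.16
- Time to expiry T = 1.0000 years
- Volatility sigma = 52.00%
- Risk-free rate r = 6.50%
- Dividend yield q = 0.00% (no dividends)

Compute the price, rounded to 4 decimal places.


d1 = (ln(S/K) + (r - q + 0.5*sigma^2) * T) / (sigma * sqrt(T)) = 0.44519512
d2 = d1 - sigma * sqrt(T) = -0.07480488
exp(-rT) = 0.93706746; exp(-qT) = 1.00000000
P = K * exp(-rT) * N(-d2) - S_0 * exp(-qT) * N(-d1)
N(-d1) = 0.32808938; N(-d2) = 0.52981502
P = 25.1600 * 0.93706746 * 0.52981502 - 25.9600 * 1.00000000 * 0.32808938 = 3.9740

Answer: Price = 3.9740


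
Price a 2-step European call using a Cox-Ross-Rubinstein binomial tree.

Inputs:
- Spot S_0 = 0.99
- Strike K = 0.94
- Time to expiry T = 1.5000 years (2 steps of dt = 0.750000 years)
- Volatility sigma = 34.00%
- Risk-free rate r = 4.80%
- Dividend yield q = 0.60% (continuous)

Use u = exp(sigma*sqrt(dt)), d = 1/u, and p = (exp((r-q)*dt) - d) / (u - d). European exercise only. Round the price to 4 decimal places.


Answer: Price = V(0,0) = 0.2045

Derivation:
dt = T/N = 0.750000
u = exp(sigma*sqrt(dt)) = 1.342386; d = 1/u = 0.744942
p = (exp((r-q)*dt) - d) / (u - d) = 0.480479
Discount per step: exp(-r*dt) = 0.964640
Stock lattice S(k, i) with i counting down-moves:
  k=0: S(0,0) = 0.9900
  k=1: S(1,0) = 1.3290; S(1,1) = 0.7375
  k=2: S(2,0) = 1.7840; S(2,1) = 0.9900; S(2,2) = 0.5494
Terminal payoffs V(N, i) = max(S_T - K, 0):
  V(2,0) = 0.843980; V(2,1) = 0.050000; V(2,2) = 0.000000
Backward induction: V(k, i) = exp(-r*dt) * [p * V(k+1, i) + (1-p) * V(k+1, i+1)].
  V(1,0) = exp(-r*dt) * [p*0.843980 + (1-p)*0.050000] = 0.416233
  V(1,1) = exp(-r*dt) * [p*0.050000 + (1-p)*0.000000] = 0.023174
  V(0,0) = exp(-r*dt) * [p*0.416233 + (1-p)*0.023174] = 0.204534


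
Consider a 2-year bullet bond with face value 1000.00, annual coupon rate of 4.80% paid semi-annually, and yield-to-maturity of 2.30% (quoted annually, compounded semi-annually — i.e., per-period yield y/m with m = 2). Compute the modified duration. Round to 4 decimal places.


Answer: Modified duration = 1.9107

Derivation:
Coupon per period c = face * coupon_rate / m = 24.000000
Periods per year m = 2; per-period yield y/m = 0.011500
Number of cashflows N = 4
Cashflows (t years, CF_t, discount factor 1/(1+y/m)^(m*t), PV):
  t = 0.5000: CF_t = 24.000000, DF = 0.988631, PV = 23.727138
  t = 1.0000: CF_t = 24.000000, DF = 0.977391, PV = 23.457378
  t = 1.5000: CF_t = 24.000000, DF = 0.966279, PV = 23.190685
  t = 2.0000: CF_t = 1024.000000, DF = 0.955293, PV = 978.219708
Price P = sum_t PV_t = 1048.594909
First compute Macaulay numerator sum_t t * PV_t:
  t * PV_t at t = 0.5000: 11.863569
  t * PV_t at t = 1.0000: 23.457378
  t * PV_t at t = 1.5000: 34.786028
  t * PV_t at t = 2.0000: 1956.439416
Macaulay duration D = 2026.546391 / 1048.594909 = 1.932630
Modified duration = D / (1 + y/m) = 1.932630 / (1 + 0.011500) = 1.910658


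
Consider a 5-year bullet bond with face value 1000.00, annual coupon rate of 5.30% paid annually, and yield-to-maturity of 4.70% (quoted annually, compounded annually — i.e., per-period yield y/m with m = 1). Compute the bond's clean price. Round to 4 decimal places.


Coupon per period c = face * coupon_rate / m = 53.000000
Periods per year m = 1; per-period yield y/m = 0.047000
Number of cashflows N = 5
Cashflows (t years, CF_t, discount factor 1/(1+y/m)^(m*t), PV):
  t = 1.0000: CF_t = 53.000000, DF = 0.955110, PV = 50.620821
  t = 2.0000: CF_t = 53.000000, DF = 0.912235, PV = 48.348445
  t = 3.0000: CF_t = 53.000000, DF = 0.871284, PV = 46.178075
  t = 4.0000: CF_t = 53.000000, DF = 0.832172, PV = 44.105134
  t = 5.0000: CF_t = 1053.000000, DF = 0.794816, PV = 836.941230
Price P = sum_t PV_t = 1026.193704

Answer: Price = 1026.1937


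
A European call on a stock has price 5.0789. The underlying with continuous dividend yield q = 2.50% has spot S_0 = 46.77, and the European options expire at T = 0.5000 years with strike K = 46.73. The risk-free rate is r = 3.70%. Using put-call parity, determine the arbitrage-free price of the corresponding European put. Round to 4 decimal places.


Answer: Put price = 4.7633

Derivation:
Put-call parity: C - P = S_0 * exp(-qT) - K * exp(-rT).
S_0 * exp(-qT) = 46.7700 * 0.98757780 = 46.18901373
K * exp(-rT) = 46.7300 * 0.98167007 = 45.87344259
P = C - S*exp(-qT) + K*exp(-rT)
P = 5.0789 - 46.18901373 + 45.87344259 = 4.7633


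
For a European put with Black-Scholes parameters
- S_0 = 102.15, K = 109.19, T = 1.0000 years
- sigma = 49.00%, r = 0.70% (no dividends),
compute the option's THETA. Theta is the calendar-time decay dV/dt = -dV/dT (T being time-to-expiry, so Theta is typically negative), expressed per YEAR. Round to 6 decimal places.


Answer: Theta = -9.420553

Derivation:
d1 = 0.1232710964; d2 = -0.3667289036
phi(d1) = 0.3959226501; exp(-qT) = 1.0000000000; exp(-rT) = 0.9930244429
Theta = -S*exp(-qT)*phi(d1)*sigma/(2*sqrt(T)) + r*K*exp(-rT)*N(-d2) - q*S*exp(-qT)*N(-d1)
N(-d1) = 0.4509462140; N(-d2) = 0.6430893777; sqrt(T) = 1.0000000000
Term 1 = -102.1500 * 1.0000000000 * 0.3959226501 * 0.4900 / (2 * 1.0000000000) = -9.9086571834
Term 2 = 0.0070 * 109.1900 * 0.9930244429 * 0.6430893777 = 0.4881037910
Term 3 = 0 (no dividend yield, q = 0)
Theta = -9.9086571834 + (0.4881037910) + (0.0000000000) = -9.420553


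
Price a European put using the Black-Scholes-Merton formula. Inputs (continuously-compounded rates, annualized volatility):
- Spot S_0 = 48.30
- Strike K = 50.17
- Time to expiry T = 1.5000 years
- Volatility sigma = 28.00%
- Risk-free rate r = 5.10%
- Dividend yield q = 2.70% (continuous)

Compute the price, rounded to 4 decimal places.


d1 = (ln(S/K) + (r - q + 0.5*sigma^2) * T) / (sigma * sqrt(T)) = 0.16567393
d2 = d1 - sigma * sqrt(T) = -0.17725464
exp(-rT) = 0.92635291; exp(-qT) = 0.96030916
P = K * exp(-rT) * N(-d2) - S_0 * exp(-qT) * N(-d1)
N(-d1) = 0.43420678; N(-d2) = 0.57034581
P = 50.1700 * 0.92635291 * 0.57034581 - 48.3000 * 0.96030916 * 0.43420678 = 6.3671

Answer: Price = 6.3671


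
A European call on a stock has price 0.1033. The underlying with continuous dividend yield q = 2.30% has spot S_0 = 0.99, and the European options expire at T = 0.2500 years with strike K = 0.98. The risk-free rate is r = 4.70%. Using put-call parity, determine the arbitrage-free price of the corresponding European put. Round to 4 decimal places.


Put-call parity: C - P = S_0 * exp(-qT) - K * exp(-rT).
S_0 * exp(-qT) = 0.9900 * 0.99426650 = 0.98432383
K * exp(-rT) = 0.9800 * 0.98831876 = 0.96855239
P = C - S*exp(-qT) + K*exp(-rT)
P = 0.1033 - 0.98432383 + 0.96855239 = 0.0875

Answer: Put price = 0.0875


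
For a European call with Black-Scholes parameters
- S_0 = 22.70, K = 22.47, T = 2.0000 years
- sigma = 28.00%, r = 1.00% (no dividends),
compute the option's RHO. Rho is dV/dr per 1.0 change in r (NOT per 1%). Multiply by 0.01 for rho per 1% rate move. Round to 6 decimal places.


Answer: Rho = 19.890522

Derivation:
d1 = 0.2742156014; d2 = -0.1217641961
phi(d1) = 0.3842216685; exp(-qT) = 1.0000000000; exp(-rT) = 0.9801986733
N(d2) = 0.4515428851
Rho = K*T*exp(-rT)*N(d2) = 22.4700 * 2.0000 * 0.9801986733 * 0.4515428851 = 19.890522


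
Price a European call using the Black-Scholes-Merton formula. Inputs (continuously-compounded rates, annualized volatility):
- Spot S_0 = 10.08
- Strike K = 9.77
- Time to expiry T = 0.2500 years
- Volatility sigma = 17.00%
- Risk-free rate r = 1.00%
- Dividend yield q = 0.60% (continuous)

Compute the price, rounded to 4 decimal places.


d1 = (ln(S/K) + (r - q + 0.5*sigma^2) * T) / (sigma * sqrt(T)) = 0.42175643
d2 = d1 - sigma * sqrt(T) = 0.33675643
exp(-rT) = 0.99750312; exp(-qT) = 0.99850112
C = S_0 * exp(-qT) * N(d1) - K * exp(-rT) * N(d2)
N(d1) = 0.66339859; N(d2) = 0.63184974
C = 10.0800 * 0.99850112 * 0.66339859 - 9.7700 * 0.99750312 * 0.63184974 = 0.5193

Answer: Price = 0.5193


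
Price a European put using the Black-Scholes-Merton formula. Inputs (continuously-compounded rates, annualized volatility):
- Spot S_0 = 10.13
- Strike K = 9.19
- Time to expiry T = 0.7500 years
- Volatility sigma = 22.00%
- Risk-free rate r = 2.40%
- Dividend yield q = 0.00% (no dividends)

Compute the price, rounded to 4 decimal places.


Answer: Price = 0.3038

Derivation:
d1 = (ln(S/K) + (r - q + 0.5*sigma^2) * T) / (sigma * sqrt(T)) = 0.70087899
d2 = d1 - sigma * sqrt(T) = 0.51035340
exp(-rT) = 0.98216103; exp(-qT) = 1.00000000
P = K * exp(-rT) * N(-d2) - S_0 * exp(-qT) * N(-d1)
N(-d1) = 0.24168927; N(-d2) = 0.30490195
P = 9.1900 * 0.98216103 * 0.30490195 - 10.1300 * 1.00000000 * 0.24168927 = 0.3038


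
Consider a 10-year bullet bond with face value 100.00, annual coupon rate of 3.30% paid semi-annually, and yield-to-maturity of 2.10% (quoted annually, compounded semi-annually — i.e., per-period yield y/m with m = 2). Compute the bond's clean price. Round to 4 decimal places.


Coupon per period c = face * coupon_rate / m = 1.650000
Periods per year m = 2; per-period yield y/m = 0.010500
Number of cashflows N = 20
Cashflows (t years, CF_t, discount factor 1/(1+y/m)^(m*t), PV):
  t = 0.5000: CF_t = 1.650000, DF = 0.989609, PV = 1.632855
  t = 1.0000: CF_t = 1.650000, DF = 0.979326, PV = 1.615888
  t = 1.5000: CF_t = 1.650000, DF = 0.969150, PV = 1.599098
  t = 2.0000: CF_t = 1.650000, DF = 0.959080, PV = 1.582482
  t = 2.5000: CF_t = 1.650000, DF = 0.949114, PV = 1.566038
  t = 3.0000: CF_t = 1.650000, DF = 0.939252, PV = 1.549766
  t = 3.5000: CF_t = 1.650000, DF = 0.929492, PV = 1.533662
  t = 4.0000: CF_t = 1.650000, DF = 0.919834, PV = 1.517726
  t = 4.5000: CF_t = 1.650000, DF = 0.910276, PV = 1.501956
  t = 5.0000: CF_t = 1.650000, DF = 0.900818, PV = 1.486349
  t = 5.5000: CF_t = 1.650000, DF = 0.891457, PV = 1.470904
  t = 6.0000: CF_t = 1.650000, DF = 0.882194, PV = 1.455620
  t = 6.5000: CF_t = 1.650000, DF = 0.873027, PV = 1.440495
  t = 7.0000: CF_t = 1.650000, DF = 0.863956, PV = 1.425527
  t = 7.5000: CF_t = 1.650000, DF = 0.854979, PV = 1.410715
  t = 8.0000: CF_t = 1.650000, DF = 0.846095, PV = 1.396056
  t = 8.5000: CF_t = 1.650000, DF = 0.837303, PV = 1.381550
  t = 9.0000: CF_t = 1.650000, DF = 0.828603, PV = 1.367194
  t = 9.5000: CF_t = 1.650000, DF = 0.819993, PV = 1.352988
  t = 10.0000: CF_t = 101.650000, DF = 0.811472, PV = 82.486149
Price P = sum_t PV_t = 110.773017

Answer: Price = 110.7730


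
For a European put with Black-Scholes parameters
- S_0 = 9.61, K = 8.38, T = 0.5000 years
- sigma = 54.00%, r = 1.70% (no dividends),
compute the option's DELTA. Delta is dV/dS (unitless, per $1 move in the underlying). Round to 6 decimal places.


Answer: Delta = -0.283710

Derivation:
d1 = 0.5718563942; d2 = 0.1900187324
phi(d1) = 0.3387650767; exp(-qT) = 1.0000000000; exp(-rT) = 0.9915360229
N(-d1) = 0.2837096339
Delta = -exp(-qT) * N(-d1) = -1.0000000000 * 0.2837096339 = -0.283710


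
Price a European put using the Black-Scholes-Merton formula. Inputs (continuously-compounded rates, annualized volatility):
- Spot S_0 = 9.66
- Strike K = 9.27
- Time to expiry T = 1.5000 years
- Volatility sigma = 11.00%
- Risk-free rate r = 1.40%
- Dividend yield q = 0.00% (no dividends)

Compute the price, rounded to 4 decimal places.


Answer: Price = 0.2644

Derivation:
d1 = (ln(S/K) + (r - q + 0.5*sigma^2) * T) / (sigma * sqrt(T)) = 0.52912889
d2 = d1 - sigma * sqrt(T) = 0.39440696
exp(-rT) = 0.97921896; exp(-qT) = 1.00000000
P = K * exp(-rT) * N(-d2) - S_0 * exp(-qT) * N(-d1)
N(-d1) = 0.29835802; N(-d2) = 0.34664030
P = 9.2700 * 0.97921896 * 0.34664030 - 9.6600 * 1.00000000 * 0.29835802 = 0.2644


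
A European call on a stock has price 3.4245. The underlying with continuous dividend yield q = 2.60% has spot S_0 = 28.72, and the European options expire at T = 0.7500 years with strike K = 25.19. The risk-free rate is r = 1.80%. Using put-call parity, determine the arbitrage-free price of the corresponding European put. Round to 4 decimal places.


Answer: Put price = 0.1113

Derivation:
Put-call parity: C - P = S_0 * exp(-qT) - K * exp(-rT).
S_0 * exp(-qT) = 28.7200 * 0.98068890 = 28.16538507
K * exp(-rT) = 25.1900 * 0.98659072 = 24.85222014
P = C - S*exp(-qT) + K*exp(-rT)
P = 3.4245 - 28.16538507 + 24.85222014 = 0.1113


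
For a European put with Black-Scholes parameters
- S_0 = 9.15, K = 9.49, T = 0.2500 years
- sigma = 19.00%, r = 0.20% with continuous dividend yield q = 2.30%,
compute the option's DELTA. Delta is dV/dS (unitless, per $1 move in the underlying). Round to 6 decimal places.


d1 = -0.3918129825; d2 = -0.4868129825
phi(d1) = 0.3694657485; exp(-qT) = 0.9942664996; exp(-rT) = 0.9995001250
N(-d1) = 0.6524017991
Delta = -exp(-qT) * N(-d1) = -0.9942664996 * 0.6524017991 = -0.648661

Answer: Delta = -0.648661


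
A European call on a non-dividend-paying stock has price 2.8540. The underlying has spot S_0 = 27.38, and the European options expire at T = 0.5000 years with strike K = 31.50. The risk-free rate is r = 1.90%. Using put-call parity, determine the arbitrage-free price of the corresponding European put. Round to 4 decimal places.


Answer: Put price = 6.6762

Derivation:
Put-call parity: C - P = S_0 * exp(-qT) - K * exp(-rT).
S_0 * exp(-qT) = 27.3800 * 1.00000000 = 27.38000000
K * exp(-rT) = 31.5000 * 0.99054498 = 31.20216695
P = C - S*exp(-qT) + K*exp(-rT)
P = 2.8540 - 27.38000000 + 31.20216695 = 6.6762


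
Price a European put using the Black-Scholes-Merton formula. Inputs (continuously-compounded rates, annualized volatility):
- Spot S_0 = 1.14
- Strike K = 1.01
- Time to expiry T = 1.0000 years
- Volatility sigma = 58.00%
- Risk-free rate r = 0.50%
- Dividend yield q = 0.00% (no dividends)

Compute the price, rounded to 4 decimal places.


d1 = (ln(S/K) + (r - q + 0.5*sigma^2) * T) / (sigma * sqrt(T)) = 0.50737574
d2 = d1 - sigma * sqrt(T) = -0.07262426
exp(-rT) = 0.99501248; exp(-qT) = 1.00000000
P = K * exp(-rT) * N(-d2) - S_0 * exp(-qT) * N(-d1)
N(-d1) = 0.30594560; N(-d2) = 0.52894744
P = 1.0100 * 0.99501248 * 0.52894744 - 1.1400 * 1.00000000 * 0.30594560 = 0.1828

Answer: Price = 0.1828


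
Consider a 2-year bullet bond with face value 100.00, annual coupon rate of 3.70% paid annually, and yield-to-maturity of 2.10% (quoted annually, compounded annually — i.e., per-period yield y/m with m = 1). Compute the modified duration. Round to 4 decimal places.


Coupon per period c = face * coupon_rate / m = 3.700000
Periods per year m = 1; per-period yield y/m = 0.021000
Number of cashflows N = 2
Cashflows (t years, CF_t, discount factor 1/(1+y/m)^(m*t), PV):
  t = 1.0000: CF_t = 3.700000, DF = 0.979432, PV = 3.623898
  t = 2.0000: CF_t = 103.700000, DF = 0.959287, PV = 99.478052
Price P = sum_t PV_t = 103.101950
First compute Macaulay numerator sum_t t * PV_t:
  t * PV_t at t = 1.0000: 3.623898
  t * PV_t at t = 2.0000: 198.956104
Macaulay duration D = 202.580002 / 103.101950 = 1.964851
Modified duration = D / (1 + y/m) = 1.964851 / (1 + 0.021000) = 1.924438

Answer: Modified duration = 1.9244


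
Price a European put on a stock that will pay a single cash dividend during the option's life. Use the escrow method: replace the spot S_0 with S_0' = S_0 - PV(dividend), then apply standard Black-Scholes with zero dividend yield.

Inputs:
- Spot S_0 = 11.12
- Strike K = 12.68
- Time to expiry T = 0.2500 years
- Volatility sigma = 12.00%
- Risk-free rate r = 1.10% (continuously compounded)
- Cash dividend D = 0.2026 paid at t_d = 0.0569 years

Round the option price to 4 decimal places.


PV(D) = D * exp(-r * t_d) = 0.2026 * 0.99937430 = 0.20247323
S_0' = S_0 - PV(D) = 11.1200 - 0.20247323 = 10.91752677
d1 = (ln(S_0'/K) + (r + sigma^2/2)*T) / (sigma*sqrt(T)) = -2.41844151
d2 = d1 - sigma*sqrt(T) = -2.47844151
exp(-rT) = 0.99725378
N(-d1) = 0.99220642; N(-d2) = 0.99340211
P = K * exp(-rT) * N(-d2) - S_0' * N(-d1) = 12.6800 * 0.99725378 * 0.99340211 - 10.91752677 * 0.99220642 = 1.7293

Answer: Price = 1.7293


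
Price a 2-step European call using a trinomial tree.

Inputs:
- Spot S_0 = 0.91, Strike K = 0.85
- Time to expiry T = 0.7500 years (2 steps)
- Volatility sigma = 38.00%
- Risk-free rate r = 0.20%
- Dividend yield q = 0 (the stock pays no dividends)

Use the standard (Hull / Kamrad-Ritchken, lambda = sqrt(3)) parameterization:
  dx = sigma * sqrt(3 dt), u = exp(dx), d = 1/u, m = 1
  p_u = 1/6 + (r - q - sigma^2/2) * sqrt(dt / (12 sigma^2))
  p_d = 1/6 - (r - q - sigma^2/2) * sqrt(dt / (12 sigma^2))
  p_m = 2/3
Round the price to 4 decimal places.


Answer: Price = V(0,0) = 0.1424

Derivation:
dt = T/N = 0.375000; dx = sigma*sqrt(3*dt) = 0.403051
u = exp(dx) = 1.496383; d = 1/u = 0.668278
p_u = 0.134009, p_m = 0.666667, p_d = 0.199324
Discount per step: exp(-r*dt) = 0.999250
Stock lattice S(k, j) with j the centered position index:
  k=0: S(0,+0) = 0.9100
  k=1: S(1,-1) = 0.6081; S(1,+0) = 0.9100; S(1,+1) = 1.3617
  k=2: S(2,-2) = 0.4064; S(2,-1) = 0.6081; S(2,+0) = 0.9100; S(2,+1) = 1.3617; S(2,+2) = 2.0376
Terminal payoffs V(N, j) = max(S_T - K, 0):
  V(2,-2) = 0.000000; V(2,-1) = 0.000000; V(2,+0) = 0.060000; V(2,+1) = 0.511709; V(2,+2) = 1.187638
Backward induction: V(k, j) = exp(-r*dt) * [p_u * V(k+1, j+1) + p_m * V(k+1, j) + p_d * V(k+1, j-1)]
  V(1,-1) = exp(-r*dt) * [p_u*0.060000 + p_m*0.000000 + p_d*0.000000] = 0.008035
  V(1,+0) = exp(-r*dt) * [p_u*0.511709 + p_m*0.060000 + p_d*0.000000] = 0.108492
  V(1,+1) = exp(-r*dt) * [p_u*1.187638 + p_m*0.511709 + p_d*0.060000] = 0.511869
  V(0,+0) = exp(-r*dt) * [p_u*0.511869 + p_m*0.108492 + p_d*0.008035] = 0.142418


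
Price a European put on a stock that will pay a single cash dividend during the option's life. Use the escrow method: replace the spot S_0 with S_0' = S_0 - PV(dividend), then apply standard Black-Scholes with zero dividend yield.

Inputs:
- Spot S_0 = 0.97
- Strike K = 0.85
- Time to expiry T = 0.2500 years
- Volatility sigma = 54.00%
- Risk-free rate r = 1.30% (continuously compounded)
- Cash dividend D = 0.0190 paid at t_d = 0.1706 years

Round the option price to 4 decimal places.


Answer: Price = 0.0533

Derivation:
PV(D) = D * exp(-r * t_d) = 0.0190 * 0.99778466 = 0.01895791
S_0' = S_0 - PV(D) = 0.9700 - 0.01895791 = 0.95104209
d1 = (ln(S_0'/K) + (r + sigma^2/2)*T) / (sigma*sqrt(T)) = 0.56304434
d2 = d1 - sigma*sqrt(T) = 0.29304434
exp(-rT) = 0.99675528
N(-d1) = 0.28670234; N(-d2) = 0.38474413
P = K * exp(-rT) * N(-d2) - S_0' * N(-d1) = 0.8500 * 0.99675528 * 0.38474413 - 0.95104209 * 0.28670234 = 0.0533


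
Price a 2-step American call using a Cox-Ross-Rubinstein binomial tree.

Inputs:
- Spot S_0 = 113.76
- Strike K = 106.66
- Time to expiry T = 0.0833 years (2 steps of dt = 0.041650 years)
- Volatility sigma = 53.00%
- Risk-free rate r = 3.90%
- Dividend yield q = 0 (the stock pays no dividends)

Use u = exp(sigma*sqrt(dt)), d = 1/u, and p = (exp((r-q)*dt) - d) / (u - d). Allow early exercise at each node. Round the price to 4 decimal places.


Answer: Price = V(0,0) = 11.4892

Derivation:
dt = T/N = 0.041650
u = exp(sigma*sqrt(dt)) = 1.114231; d = 1/u = 0.897480
p = (exp((r-q)*dt) - d) / (u - d) = 0.480485
Discount per step: exp(-r*dt) = 0.998377
Stock lattice S(k, i) with i counting down-moves:
  k=0: S(0,0) = 113.7600
  k=1: S(1,0) = 126.7549; S(1,1) = 102.0974
  k=2: S(2,0) = 141.2342; S(2,1) = 113.7600; S(2,2) = 91.6304
Terminal payoffs V(N, i) = max(S_T - K, 0):
  V(2,0) = 34.574168; V(2,1) = 7.100000; V(2,2) = 0.000000
Backward induction: V(k, i) = exp(-r*dt) * [p * V(k+1, i) + (1-p) * V(k+1, i+1)]; then take max(V_cont, immediate exercise) for American.
  V(1,0) = exp(-r*dt) * [p*34.574168 + (1-p)*7.100000] = 20.267990; exercise = 20.094878; V(1,0) = max -> 20.267990
  V(1,1) = exp(-r*dt) * [p*7.100000 + (1-p)*0.000000] = 3.405910; exercise = 0.000000; V(1,1) = max -> 3.405910
  V(0,0) = exp(-r*dt) * [p*20.267990 + (1-p)*3.405910] = 11.489217; exercise = 7.100000; V(0,0) = max -> 11.489217


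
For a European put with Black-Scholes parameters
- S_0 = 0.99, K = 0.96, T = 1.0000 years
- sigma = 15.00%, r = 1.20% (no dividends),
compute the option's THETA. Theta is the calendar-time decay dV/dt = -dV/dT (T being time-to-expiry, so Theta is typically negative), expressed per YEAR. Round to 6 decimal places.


d1 = 0.3601443911; d2 = 0.2101443911
phi(d1) = 0.3738911658; exp(-qT) = 1.0000000000; exp(-rT) = 0.9880717129
Theta = -S*exp(-qT)*phi(d1)*sigma/(2*sqrt(T)) + r*K*exp(-rT)*N(-d2) - q*S*exp(-qT)*N(-d1)
N(-d1) = 0.3593695788; N(-d2) = 0.4167774899; sqrt(T) = 1.0000000000
Term 1 = -0.9900 * 1.0000000000 * 0.3738911658 * 0.1500 / (2 * 1.0000000000) = -0.0277614191
Term 2 = 0.0120 * 0.9600 * 0.9880717129 * 0.4167774899 = 0.0047440057
Term 3 = 0 (no dividend yield, q = 0)
Theta = -0.0277614191 + (0.0047440057) + (0.0000000000) = -0.023017

Answer: Theta = -0.023017


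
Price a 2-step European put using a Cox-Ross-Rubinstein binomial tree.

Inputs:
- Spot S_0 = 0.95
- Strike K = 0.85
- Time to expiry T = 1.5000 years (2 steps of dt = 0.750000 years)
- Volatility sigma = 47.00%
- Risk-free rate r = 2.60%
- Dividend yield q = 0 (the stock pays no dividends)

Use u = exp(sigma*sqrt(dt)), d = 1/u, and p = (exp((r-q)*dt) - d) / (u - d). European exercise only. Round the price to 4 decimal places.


dt = T/N = 0.750000
u = exp(sigma*sqrt(dt)) = 1.502352; d = 1/u = 0.665623
p = (exp((r-q)*dt) - d) / (u - d) = 0.423158
Discount per step: exp(-r*dt) = 0.980689
Stock lattice S(k, i) with i counting down-moves:
  k=0: S(0,0) = 0.9500
  k=1: S(1,0) = 1.4272; S(1,1) = 0.6323
  k=2: S(2,0) = 2.1442; S(2,1) = 0.9500; S(2,2) = 0.4209
Terminal payoffs V(N, i) = max(K - S_T, 0):
  V(2,0) = 0.000000; V(2,1) = 0.000000; V(2,2) = 0.429099
Backward induction: V(k, i) = exp(-r*dt) * [p * V(k+1, i) + (1-p) * V(k+1, i+1)].
  V(1,0) = exp(-r*dt) * [p*0.000000 + (1-p)*0.000000] = 0.000000
  V(1,1) = exp(-r*dt) * [p*0.000000 + (1-p)*0.429099] = 0.242742
  V(0,0) = exp(-r*dt) * [p*0.000000 + (1-p)*0.242742] = 0.137320

Answer: Price = V(0,0) = 0.1373


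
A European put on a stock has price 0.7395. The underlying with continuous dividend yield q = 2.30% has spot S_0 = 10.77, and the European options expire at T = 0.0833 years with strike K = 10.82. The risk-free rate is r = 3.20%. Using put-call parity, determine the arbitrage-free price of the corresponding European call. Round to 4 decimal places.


Answer: Call price = 0.6977

Derivation:
Put-call parity: C - P = S_0 * exp(-qT) - K * exp(-rT).
S_0 * exp(-qT) = 10.7700 * 0.99808593 = 10.74938551
K * exp(-rT) = 10.8200 * 0.99733795 = 10.79119661
C = P + S*exp(-qT) - K*exp(-rT)
C = 0.7395 + 10.74938551 - 10.79119661 = 0.6977


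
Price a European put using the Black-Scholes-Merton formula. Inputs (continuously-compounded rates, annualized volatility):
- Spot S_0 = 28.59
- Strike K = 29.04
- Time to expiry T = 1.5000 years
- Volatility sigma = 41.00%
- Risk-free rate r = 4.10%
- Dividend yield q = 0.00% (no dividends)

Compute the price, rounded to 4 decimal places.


Answer: Price = 4.9222

Derivation:
d1 = (ln(S/K) + (r - q + 0.5*sigma^2) * T) / (sigma * sqrt(T)) = 0.34244627
d2 = d1 - sigma * sqrt(T) = -0.15969913
exp(-rT) = 0.94035295; exp(-qT) = 1.00000000
P = K * exp(-rT) * N(-d2) - S_0 * exp(-qT) * N(-d1)
N(-d1) = 0.36600754; N(-d2) = 0.56344096
P = 29.0400 * 0.94035295 * 0.56344096 - 28.5900 * 1.00000000 * 0.36600754 = 4.9222


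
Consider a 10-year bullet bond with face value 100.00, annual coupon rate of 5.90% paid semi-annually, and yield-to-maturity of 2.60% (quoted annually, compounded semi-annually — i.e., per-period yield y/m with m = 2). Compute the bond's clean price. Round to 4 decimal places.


Answer: Price = 128.8947

Derivation:
Coupon per period c = face * coupon_rate / m = 2.950000
Periods per year m = 2; per-period yield y/m = 0.013000
Number of cashflows N = 20
Cashflows (t years, CF_t, discount factor 1/(1+y/m)^(m*t), PV):
  t = 0.5000: CF_t = 2.950000, DF = 0.987167, PV = 2.912142
  t = 1.0000: CF_t = 2.950000, DF = 0.974498, PV = 2.874770
  t = 1.5000: CF_t = 2.950000, DF = 0.961992, PV = 2.837878
  t = 2.0000: CF_t = 2.950000, DF = 0.949647, PV = 2.801459
  t = 2.5000: CF_t = 2.950000, DF = 0.937460, PV = 2.765507
  t = 3.0000: CF_t = 2.950000, DF = 0.925429, PV = 2.730017
  t = 3.5000: CF_t = 2.950000, DF = 0.913553, PV = 2.694982
  t = 4.0000: CF_t = 2.950000, DF = 0.901829, PV = 2.660397
  t = 4.5000: CF_t = 2.950000, DF = 0.890256, PV = 2.626256
  t = 5.0000: CF_t = 2.950000, DF = 0.878831, PV = 2.592553
  t = 5.5000: CF_t = 2.950000, DF = 0.867553, PV = 2.559282
  t = 6.0000: CF_t = 2.950000, DF = 0.856420, PV = 2.526438
  t = 6.5000: CF_t = 2.950000, DF = 0.845429, PV = 2.494016
  t = 7.0000: CF_t = 2.950000, DF = 0.834580, PV = 2.462010
  t = 7.5000: CF_t = 2.950000, DF = 0.823869, PV = 2.430414
  t = 8.0000: CF_t = 2.950000, DF = 0.813296, PV = 2.399225
  t = 8.5000: CF_t = 2.950000, DF = 0.802859, PV = 2.368435
  t = 9.0000: CF_t = 2.950000, DF = 0.792556, PV = 2.338040
  t = 9.5000: CF_t = 2.950000, DF = 0.782385, PV = 2.308036
  t = 10.0000: CF_t = 102.950000, DF = 0.772345, PV = 79.512873
Price P = sum_t PV_t = 128.894729


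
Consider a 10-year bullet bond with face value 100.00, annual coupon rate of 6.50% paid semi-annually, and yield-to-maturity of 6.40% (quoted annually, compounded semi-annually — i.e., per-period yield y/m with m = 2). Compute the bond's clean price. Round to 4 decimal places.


Coupon per period c = face * coupon_rate / m = 3.250000
Periods per year m = 2; per-period yield y/m = 0.032000
Number of cashflows N = 20
Cashflows (t years, CF_t, discount factor 1/(1+y/m)^(m*t), PV):
  t = 0.5000: CF_t = 3.250000, DF = 0.968992, PV = 3.149225
  t = 1.0000: CF_t = 3.250000, DF = 0.938946, PV = 3.051574
  t = 1.5000: CF_t = 3.250000, DF = 0.909831, PV = 2.956952
  t = 2.0000: CF_t = 3.250000, DF = 0.881620, PV = 2.865264
  t = 2.5000: CF_t = 3.250000, DF = 0.854283, PV = 2.776418
  t = 3.0000: CF_t = 3.250000, DF = 0.827793, PV = 2.690328
  t = 3.5000: CF_t = 3.250000, DF = 0.802125, PV = 2.606907
  t = 4.0000: CF_t = 3.250000, DF = 0.777253, PV = 2.526072
  t = 4.5000: CF_t = 3.250000, DF = 0.753152, PV = 2.447745
  t = 5.0000: CF_t = 3.250000, DF = 0.729799, PV = 2.371845
  t = 5.5000: CF_t = 3.250000, DF = 0.707169, PV = 2.298300
  t = 6.0000: CF_t = 3.250000, DF = 0.685241, PV = 2.227035
  t = 6.5000: CF_t = 3.250000, DF = 0.663994, PV = 2.157979
  t = 7.0000: CF_t = 3.250000, DF = 0.643405, PV = 2.091065
  t = 7.5000: CF_t = 3.250000, DF = 0.623454, PV = 2.026226
  t = 8.0000: CF_t = 3.250000, DF = 0.604122, PV = 1.963397
  t = 8.5000: CF_t = 3.250000, DF = 0.585390, PV = 1.902517
  t = 9.0000: CF_t = 3.250000, DF = 0.567238, PV = 1.843524
  t = 9.5000: CF_t = 3.250000, DF = 0.549649, PV = 1.786361
  t = 10.0000: CF_t = 103.250000, DF = 0.532606, PV = 54.991569
Price P = sum_t PV_t = 100.730303

Answer: Price = 100.7303
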